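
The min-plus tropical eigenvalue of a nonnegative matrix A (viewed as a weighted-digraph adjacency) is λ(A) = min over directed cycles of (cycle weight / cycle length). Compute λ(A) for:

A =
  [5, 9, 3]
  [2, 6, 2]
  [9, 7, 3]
λ(A) = 3

Enumerate directed cycles and compute their means (weight / length). Sample:
  cycle 0 → 0: weight = 5, length = 1, mean = 5/1 ≈ 5.000
  cycle 1 → 1: weight = 6, length = 1, mean = 6/1 ≈ 6.000
  cycle 2 → 2: weight = 3, length = 1, mean = 3/1 ≈ 3.000
  cycle 0 → 1 → 0: weight = 11, length = 2, mean = 11/2 ≈ 5.500
  cycle 0 → 2 → 0: weight = 12, length = 2, mean = 12/2 ≈ 6.000
  cycle 1 → 0 → 1: weight = 11, length = 2, mean = 11/2 ≈ 5.500
Minimum mean = 3.000, attained e.g. along the cycle 2 → 2 with weight 3 and length 1. So λ(A) = 3/1 = 3.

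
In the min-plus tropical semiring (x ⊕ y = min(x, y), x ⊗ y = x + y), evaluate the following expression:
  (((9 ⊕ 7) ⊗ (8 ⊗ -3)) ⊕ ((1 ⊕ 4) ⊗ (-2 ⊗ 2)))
(((9 ⊕ 7) ⊗ (8 ⊗ -3)) ⊕ ((1 ⊕ 4) ⊗ (-2 ⊗ 2))) = 1

Expand innermost to outermost. Recall ⊕ takes the minimum of its arguments and ⊗ takes their sum. Working out the expression (((9 ⊕ 7) ⊗ (8 ⊗ -3)) ⊕ ((1 ⊕ 4) ⊗ (-2 ⊗ 2))) gives 1.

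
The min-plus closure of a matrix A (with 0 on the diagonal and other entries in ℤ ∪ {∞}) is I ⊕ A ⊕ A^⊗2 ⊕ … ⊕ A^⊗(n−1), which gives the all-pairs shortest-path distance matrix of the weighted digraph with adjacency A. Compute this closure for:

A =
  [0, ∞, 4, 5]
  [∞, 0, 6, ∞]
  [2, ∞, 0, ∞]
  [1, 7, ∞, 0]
Closure =
  [0, 12, 4, 5]
  [8, 0, 6, 13]
  [2, 14, 0, 7]
  [1, 7, 5, 0]

This is the Floyd-Warshall all-pairs shortest-path computation. For each intermediate vertex k = 0, 1, …, 3, update dist[i][j] ← min(dist[i][j], dist[i][k] + dist[k][j]). The final matrix gives, for each (i, j), the minimum total weight of any directed path from i to j (possibly empty when i = j).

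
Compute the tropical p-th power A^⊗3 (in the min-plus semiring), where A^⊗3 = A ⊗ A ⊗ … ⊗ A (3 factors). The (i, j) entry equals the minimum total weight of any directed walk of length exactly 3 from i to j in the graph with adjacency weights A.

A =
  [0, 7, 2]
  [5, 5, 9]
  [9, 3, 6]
A^⊗3 =
  [0, 5, 2]
  [5, 10, 7]
  [8, 13, 10]

Each entry (A^⊗3)_ij equals the minimum over all length-3 walks i = v_0 → v_1 → … → v_3 = j of Σ_t A[v_t][v_{t+1}]. For example, for (i, j) = (0, 2) we minimise over 9 possible intermediate vertex sequences; the minimum is 2, attained along the walk 0 → 0 → 0 → 2.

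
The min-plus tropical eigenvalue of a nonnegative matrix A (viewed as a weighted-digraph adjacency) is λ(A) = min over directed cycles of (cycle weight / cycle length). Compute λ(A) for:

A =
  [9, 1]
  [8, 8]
λ(A) = 9/2

Enumerate directed cycles and compute their means (weight / length). Sample:
  cycle 0 → 0: weight = 9, length = 1, mean = 9/1 ≈ 9.000
  cycle 1 → 1: weight = 8, length = 1, mean = 8/1 ≈ 8.000
  cycle 0 → 1 → 0: weight = 9, length = 2, mean = 9/2 ≈ 4.500
  cycle 1 → 0 → 1: weight = 9, length = 2, mean = 9/2 ≈ 4.500
Minimum mean = 4.500, attained e.g. along the cycle 0 → 1 → 0 with weight 9 and length 2. So λ(A) = 9/2 = 9/2.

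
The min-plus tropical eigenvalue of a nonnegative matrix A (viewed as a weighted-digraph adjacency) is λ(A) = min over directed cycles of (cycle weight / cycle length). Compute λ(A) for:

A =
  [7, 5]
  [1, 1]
λ(A) = 1

Enumerate directed cycles and compute their means (weight / length). Sample:
  cycle 0 → 0: weight = 7, length = 1, mean = 7/1 ≈ 7.000
  cycle 1 → 1: weight = 1, length = 1, mean = 1/1 ≈ 1.000
  cycle 0 → 1 → 0: weight = 6, length = 2, mean = 6/2 ≈ 3.000
  cycle 1 → 0 → 1: weight = 6, length = 2, mean = 6/2 ≈ 3.000
Minimum mean = 1.000, attained e.g. along the cycle 1 → 1 with weight 1 and length 1. So λ(A) = 1/1 = 1.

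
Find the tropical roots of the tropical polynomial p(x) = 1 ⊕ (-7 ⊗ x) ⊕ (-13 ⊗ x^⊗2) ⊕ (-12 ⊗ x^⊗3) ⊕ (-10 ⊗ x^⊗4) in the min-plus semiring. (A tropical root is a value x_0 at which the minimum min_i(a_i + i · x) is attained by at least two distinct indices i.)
Roots: {-2, -1, 6, 8}

Each tropical root is a break point of the lower envelope of the lines y = a_i + i · x (there are 5 lines, with slopes 0, 1, ..., 4). Only the lines that attain the minimum somewhere contribute to roots; other lines are dominated. Here the surviving (envelope) indices are i = 4, i = 3, i = 2, i = 1, i = 0.
Intersections between consecutive envelope lines give the roots: for adjacent envelope indices i < j the intersection is x = (a_i − a_j) / (j − i). Reading off the sorted break points: {-2, -1, 6, 8}.
Verification: at each break x_0, at least two indices attain the minimum of min_i(a_i + i · x_0).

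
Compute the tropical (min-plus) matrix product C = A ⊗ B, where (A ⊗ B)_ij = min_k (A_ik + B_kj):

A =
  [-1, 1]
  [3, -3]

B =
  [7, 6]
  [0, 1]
A ⊗ B =
  [1, 2]
  [-3, -2]

Apply the min-plus product entry-by-entry:
  C[0][0] = min over k of (A[0][0] + B[0][0] = -1 + 7 = 6, A[0][1] + B[1][0] = 1 + 0 = 1) = 1 (attained at k = 1)
  C[0][1] = min over k of (A[0][0] + B[0][1] = -1 + 6 = 5, A[0][1] + B[1][1] = 1 + 1 = 2) = 2 (attained at k = 1)
  C[1][0] = min over k of (A[1][0] + B[0][0] = 3 + 7 = 10, A[1][1] + B[1][0] = -3 + 0 = -3) = -3 (attained at k = 1)
  C[1][1] = min over k of (A[1][0] + B[0][1] = 3 + 6 = 9, A[1][1] + B[1][1] = -3 + 1 = -2) = -2 (attained at k = 1)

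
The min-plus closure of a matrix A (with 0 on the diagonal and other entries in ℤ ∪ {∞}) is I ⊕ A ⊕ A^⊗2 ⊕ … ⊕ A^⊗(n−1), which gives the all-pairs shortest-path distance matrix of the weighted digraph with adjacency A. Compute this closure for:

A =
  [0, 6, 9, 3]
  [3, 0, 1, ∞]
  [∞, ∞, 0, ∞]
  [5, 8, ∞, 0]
Closure =
  [0, 6, 7, 3]
  [3, 0, 1, 6]
  [∞, ∞, 0, ∞]
  [5, 8, 9, 0]

This is the Floyd-Warshall all-pairs shortest-path computation. For each intermediate vertex k = 0, 1, …, 3, update dist[i][j] ← min(dist[i][j], dist[i][k] + dist[k][j]). The final matrix gives, for each (i, j), the minimum total weight of any directed path from i to j (possibly empty when i = j).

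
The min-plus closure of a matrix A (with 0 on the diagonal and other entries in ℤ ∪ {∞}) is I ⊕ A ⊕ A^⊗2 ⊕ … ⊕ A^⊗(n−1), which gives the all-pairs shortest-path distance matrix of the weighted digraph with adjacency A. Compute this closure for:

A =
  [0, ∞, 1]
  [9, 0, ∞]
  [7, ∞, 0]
Closure =
  [0, ∞, 1]
  [9, 0, 10]
  [7, ∞, 0]

This is the Floyd-Warshall all-pairs shortest-path computation. For each intermediate vertex k = 0, 1, …, 2, update dist[i][j] ← min(dist[i][j], dist[i][k] + dist[k][j]). The final matrix gives, for each (i, j), the minimum total weight of any directed path from i to j (possibly empty when i = j).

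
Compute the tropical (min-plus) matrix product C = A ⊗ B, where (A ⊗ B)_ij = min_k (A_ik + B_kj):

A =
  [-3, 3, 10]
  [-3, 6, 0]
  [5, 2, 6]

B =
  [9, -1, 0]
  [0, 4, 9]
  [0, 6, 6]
A ⊗ B =
  [3, -4, -3]
  [0, -4, -3]
  [2, 4, 5]

Apply the min-plus product entry-by-entry:
  C[0][0] = min over k of (A[0][0] + B[0][0] = -3 + 9 = 6, A[0][1] + B[1][0] = 3 + 0 = 3, A[0][2] + B[2][0] = 10 + 0 = 10) = 3 (attained at k = 1)
  C[0][1] = min over k of (A[0][0] + B[0][1] = -3 + -1 = -4, A[0][1] + B[1][1] = 3 + 4 = 7, A[0][2] + B[2][1] = 10 + 6 = 16) = -4 (attained at k = 0)
  C[0][2] = min over k of (A[0][0] + B[0][2] = -3 + 0 = -3, A[0][1] + B[1][2] = 3 + 9 = 12, A[0][2] + B[2][2] = 10 + 6 = 16) = -3 (attained at k = 0)
  C[1][0] = min over k of (A[1][0] + B[0][0] = -3 + 9 = 6, A[1][1] + B[1][0] = 6 + 0 = 6, A[1][2] + B[2][0] = 0 + 0 = 0) = 0 (attained at k = 2)
  C[1][1] = min over k of (A[1][0] + B[0][1] = -3 + -1 = -4, A[1][1] + B[1][1] = 6 + 4 = 10, A[1][2] + B[2][1] = 0 + 6 = 6) = -4 (attained at k = 0)
  C[1][2] = min over k of (A[1][0] + B[0][2] = -3 + 0 = -3, A[1][1] + B[1][2] = 6 + 9 = 15, A[1][2] + B[2][2] = 0 + 6 = 6) = -3 (attained at k = 0)
  C[2][0] = min over k of (A[2][0] + B[0][0] = 5 + 9 = 14, A[2][1] + B[1][0] = 2 + 0 = 2, A[2][2] + B[2][0] = 6 + 0 = 6) = 2 (attained at k = 1)
  C[2][1] = min over k of (A[2][0] + B[0][1] = 5 + -1 = 4, A[2][1] + B[1][1] = 2 + 4 = 6, A[2][2] + B[2][1] = 6 + 6 = 12) = 4 (attained at k = 0)
  C[2][2] = min over k of (A[2][0] + B[0][2] = 5 + 0 = 5, A[2][1] + B[1][2] = 2 + 9 = 11, A[2][2] + B[2][2] = 6 + 6 = 12) = 5 (attained at k = 0)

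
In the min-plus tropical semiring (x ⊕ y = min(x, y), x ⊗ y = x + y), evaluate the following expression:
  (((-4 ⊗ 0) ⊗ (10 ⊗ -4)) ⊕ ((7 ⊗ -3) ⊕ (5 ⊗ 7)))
(((-4 ⊗ 0) ⊗ (10 ⊗ -4)) ⊕ ((7 ⊗ -3) ⊕ (5 ⊗ 7))) = 2

Expand innermost to outermost. Recall ⊕ takes the minimum of its arguments and ⊗ takes their sum. Working out the expression (((-4 ⊗ 0) ⊗ (10 ⊗ -4)) ⊕ ((7 ⊗ -3) ⊕ (5 ⊗ 7))) gives 2.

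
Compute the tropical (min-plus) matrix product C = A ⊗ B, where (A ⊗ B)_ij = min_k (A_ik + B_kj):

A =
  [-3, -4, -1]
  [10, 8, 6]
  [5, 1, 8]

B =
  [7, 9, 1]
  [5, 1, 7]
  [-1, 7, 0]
A ⊗ B =
  [-2, -3, -2]
  [5, 9, 6]
  [6, 2, 6]

Apply the min-plus product entry-by-entry:
  C[0][0] = min over k of (A[0][0] + B[0][0] = -3 + 7 = 4, A[0][1] + B[1][0] = -4 + 5 = 1, A[0][2] + B[2][0] = -1 + -1 = -2) = -2 (attained at k = 2)
  C[0][1] = min over k of (A[0][0] + B[0][1] = -3 + 9 = 6, A[0][1] + B[1][1] = -4 + 1 = -3, A[0][2] + B[2][1] = -1 + 7 = 6) = -3 (attained at k = 1)
  C[0][2] = min over k of (A[0][0] + B[0][2] = -3 + 1 = -2, A[0][1] + B[1][2] = -4 + 7 = 3, A[0][2] + B[2][2] = -1 + 0 = -1) = -2 (attained at k = 0)
  C[1][0] = min over k of (A[1][0] + B[0][0] = 10 + 7 = 17, A[1][1] + B[1][0] = 8 + 5 = 13, A[1][2] + B[2][0] = 6 + -1 = 5) = 5 (attained at k = 2)
  C[1][1] = min over k of (A[1][0] + B[0][1] = 10 + 9 = 19, A[1][1] + B[1][1] = 8 + 1 = 9, A[1][2] + B[2][1] = 6 + 7 = 13) = 9 (attained at k = 1)
  C[1][2] = min over k of (A[1][0] + B[0][2] = 10 + 1 = 11, A[1][1] + B[1][2] = 8 + 7 = 15, A[1][2] + B[2][2] = 6 + 0 = 6) = 6 (attained at k = 2)
  C[2][0] = min over k of (A[2][0] + B[0][0] = 5 + 7 = 12, A[2][1] + B[1][0] = 1 + 5 = 6, A[2][2] + B[2][0] = 8 + -1 = 7) = 6 (attained at k = 1)
  C[2][1] = min over k of (A[2][0] + B[0][1] = 5 + 9 = 14, A[2][1] + B[1][1] = 1 + 1 = 2, A[2][2] + B[2][1] = 8 + 7 = 15) = 2 (attained at k = 1)
  C[2][2] = min over k of (A[2][0] + B[0][2] = 5 + 1 = 6, A[2][1] + B[1][2] = 1 + 7 = 8, A[2][2] + B[2][2] = 8 + 0 = 8) = 6 (attained at k = 0)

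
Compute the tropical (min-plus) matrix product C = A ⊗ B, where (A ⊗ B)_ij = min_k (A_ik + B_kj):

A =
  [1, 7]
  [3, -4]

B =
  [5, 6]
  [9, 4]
A ⊗ B =
  [6, 7]
  [5, 0]

Apply the min-plus product entry-by-entry:
  C[0][0] = min over k of (A[0][0] + B[0][0] = 1 + 5 = 6, A[0][1] + B[1][0] = 7 + 9 = 16) = 6 (attained at k = 0)
  C[0][1] = min over k of (A[0][0] + B[0][1] = 1 + 6 = 7, A[0][1] + B[1][1] = 7 + 4 = 11) = 7 (attained at k = 0)
  C[1][0] = min over k of (A[1][0] + B[0][0] = 3 + 5 = 8, A[1][1] + B[1][0] = -4 + 9 = 5) = 5 (attained at k = 1)
  C[1][1] = min over k of (A[1][0] + B[0][1] = 3 + 6 = 9, A[1][1] + B[1][1] = -4 + 4 = 0) = 0 (attained at k = 1)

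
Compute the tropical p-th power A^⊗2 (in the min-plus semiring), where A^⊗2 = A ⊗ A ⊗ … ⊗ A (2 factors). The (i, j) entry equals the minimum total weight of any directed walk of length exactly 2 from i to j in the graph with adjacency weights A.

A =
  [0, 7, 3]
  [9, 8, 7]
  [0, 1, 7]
A^⊗2 =
  [0, 4, 3]
  [7, 8, 12]
  [0, 7, 3]

Each entry (A^⊗2)_ij equals the minimum over all length-2 walks i = v_0 → v_1 → … → v_2 = j of Σ_t A[v_t][v_{t+1}]. For example, for (i, j) = (0, 2) we minimise over 3 possible intermediate vertex sequences; the minimum is 3, attained along the walk 0 → 0 → 2.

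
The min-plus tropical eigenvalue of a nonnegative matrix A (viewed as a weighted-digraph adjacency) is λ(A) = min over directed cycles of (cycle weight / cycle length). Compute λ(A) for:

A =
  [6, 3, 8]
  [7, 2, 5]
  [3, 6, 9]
λ(A) = 2

Enumerate directed cycles and compute their means (weight / length). Sample:
  cycle 0 → 0: weight = 6, length = 1, mean = 6/1 ≈ 6.000
  cycle 1 → 1: weight = 2, length = 1, mean = 2/1 ≈ 2.000
  cycle 2 → 2: weight = 9, length = 1, mean = 9/1 ≈ 9.000
  cycle 0 → 1 → 0: weight = 10, length = 2, mean = 10/2 ≈ 5.000
  cycle 0 → 2 → 0: weight = 11, length = 2, mean = 11/2 ≈ 5.500
  cycle 1 → 0 → 1: weight = 10, length = 2, mean = 10/2 ≈ 5.000
Minimum mean = 2.000, attained e.g. along the cycle 1 → 1 with weight 2 and length 1. So λ(A) = 2/1 = 2.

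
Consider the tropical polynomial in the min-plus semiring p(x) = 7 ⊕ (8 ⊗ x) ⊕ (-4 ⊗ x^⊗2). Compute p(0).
p(0) = -4

A tropical monomial a ⊗ x^⊗i evaluates to a + i · x. Evaluating each term at x = 0:
  Term 0 contributes 7 + 0 · 0 = 7
  Term 1 contributes 8 + 1 · 0 = 8
  Term 2 contributes -4 + 2 · 0 = -4
p(0) = ⊕ of these = min[7, 8, -4] = -4.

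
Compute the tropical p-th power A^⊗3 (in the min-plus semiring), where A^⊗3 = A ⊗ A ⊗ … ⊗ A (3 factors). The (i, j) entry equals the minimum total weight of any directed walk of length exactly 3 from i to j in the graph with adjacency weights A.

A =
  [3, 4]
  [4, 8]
A^⊗3 =
  [9, 10]
  [10, 11]

Each entry (A^⊗3)_ij equals the minimum over all length-3 walks i = v_0 → v_1 → … → v_3 = j of Σ_t A[v_t][v_{t+1}]. For example, for (i, j) = (0, 1) we minimise over 4 possible intermediate vertex sequences; the minimum is 10, attained along the walk 0 → 0 → 0 → 1.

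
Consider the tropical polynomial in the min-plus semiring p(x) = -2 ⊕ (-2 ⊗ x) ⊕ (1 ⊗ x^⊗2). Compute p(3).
p(3) = -2

A tropical monomial a ⊗ x^⊗i evaluates to a + i · x. Evaluating each term at x = 3:
  Term 0 contributes -2 + 0 · 3 = -2
  Term 1 contributes -2 + 1 · 3 = 1
  Term 2 contributes 1 + 2 · 3 = 7
p(3) = ⊕ of these = min[-2, 1, 7] = -2.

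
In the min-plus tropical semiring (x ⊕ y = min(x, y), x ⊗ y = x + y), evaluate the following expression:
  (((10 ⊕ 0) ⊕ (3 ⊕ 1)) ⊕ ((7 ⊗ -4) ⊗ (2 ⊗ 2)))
(((10 ⊕ 0) ⊕ (3 ⊕ 1)) ⊕ ((7 ⊗ -4) ⊗ (2 ⊗ 2))) = 0

Expand innermost to outermost. Recall ⊕ takes the minimum of its arguments and ⊗ takes their sum. Working out the expression (((10 ⊕ 0) ⊕ (3 ⊕ 1)) ⊕ ((7 ⊗ -4) ⊗ (2 ⊗ 2))) gives 0.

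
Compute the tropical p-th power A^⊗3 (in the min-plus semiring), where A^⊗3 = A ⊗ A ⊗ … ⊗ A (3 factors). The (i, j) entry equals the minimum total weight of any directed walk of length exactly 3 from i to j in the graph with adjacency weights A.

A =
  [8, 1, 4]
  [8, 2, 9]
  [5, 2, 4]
A^⊗3 =
  [11, 5, 12]
  [12, 6, 13]
  [12, 6, 12]

Each entry (A^⊗3)_ij equals the minimum over all length-3 walks i = v_0 → v_1 → … → v_3 = j of Σ_t A[v_t][v_{t+1}]. For example, for (i, j) = (0, 2) we minimise over 9 possible intermediate vertex sequences; the minimum is 12, attained along the walk 0 → 1 → 1 → 2.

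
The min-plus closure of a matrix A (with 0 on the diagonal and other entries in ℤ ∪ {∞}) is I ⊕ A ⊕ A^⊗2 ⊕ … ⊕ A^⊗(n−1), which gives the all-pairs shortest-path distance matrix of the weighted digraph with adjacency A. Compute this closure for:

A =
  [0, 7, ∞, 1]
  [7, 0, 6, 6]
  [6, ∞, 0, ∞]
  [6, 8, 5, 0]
Closure =
  [0, 7, 6, 1]
  [7, 0, 6, 6]
  [6, 13, 0, 7]
  [6, 8, 5, 0]

This is the Floyd-Warshall all-pairs shortest-path computation. For each intermediate vertex k = 0, 1, …, 3, update dist[i][j] ← min(dist[i][j], dist[i][k] + dist[k][j]). The final matrix gives, for each (i, j), the minimum total weight of any directed path from i to j (possibly empty when i = j).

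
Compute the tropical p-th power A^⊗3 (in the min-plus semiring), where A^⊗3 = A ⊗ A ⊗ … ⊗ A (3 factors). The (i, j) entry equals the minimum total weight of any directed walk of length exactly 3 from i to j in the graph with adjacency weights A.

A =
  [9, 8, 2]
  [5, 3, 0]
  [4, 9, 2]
A^⊗3 =
  [8, 13, 6]
  [6, 9, 4]
  [8, 13, 6]

Each entry (A^⊗3)_ij equals the minimum over all length-3 walks i = v_0 → v_1 → … → v_3 = j of Σ_t A[v_t][v_{t+1}]. For example, for (i, j) = (0, 2) we minimise over 9 possible intermediate vertex sequences; the minimum is 6, attained along the walk 0 → 2 → 2 → 2.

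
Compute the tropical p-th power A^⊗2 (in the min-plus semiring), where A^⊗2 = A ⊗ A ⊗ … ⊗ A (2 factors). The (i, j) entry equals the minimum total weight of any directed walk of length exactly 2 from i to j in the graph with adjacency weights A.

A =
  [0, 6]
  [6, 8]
A^⊗2 =
  [0, 6]
  [6, 12]

Each entry (A^⊗2)_ij equals the minimum over all length-2 walks i = v_0 → v_1 → … → v_2 = j of Σ_t A[v_t][v_{t+1}]. For example, for (i, j) = (0, 1) we minimise over 2 possible intermediate vertex sequences; the minimum is 6, attained along the walk 0 → 0 → 1.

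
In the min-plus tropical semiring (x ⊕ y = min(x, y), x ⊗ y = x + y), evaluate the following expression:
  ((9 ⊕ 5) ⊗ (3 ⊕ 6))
((9 ⊕ 5) ⊗ (3 ⊕ 6)) = 8

Expand innermost to outermost. Recall ⊕ takes the minimum of its arguments and ⊗ takes their sum. Working out the expression ((9 ⊕ 5) ⊗ (3 ⊕ 6)) gives 8.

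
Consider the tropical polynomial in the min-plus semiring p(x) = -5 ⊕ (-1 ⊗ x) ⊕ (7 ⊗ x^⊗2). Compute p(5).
p(5) = -5

A tropical monomial a ⊗ x^⊗i evaluates to a + i · x. Evaluating each term at x = 5:
  Term 0 contributes -5 + 0 · 5 = -5
  Term 1 contributes -1 + 1 · 5 = 4
  Term 2 contributes 7 + 2 · 5 = 17
p(5) = ⊕ of these = min[-5, 4, 17] = -5.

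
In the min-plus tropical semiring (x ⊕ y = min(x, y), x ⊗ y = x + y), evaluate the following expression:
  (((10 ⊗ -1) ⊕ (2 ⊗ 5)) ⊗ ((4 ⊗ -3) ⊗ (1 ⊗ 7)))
(((10 ⊗ -1) ⊕ (2 ⊗ 5)) ⊗ ((4 ⊗ -3) ⊗ (1 ⊗ 7))) = 16

Expand innermost to outermost. Recall ⊕ takes the minimum of its arguments and ⊗ takes their sum. Working out the expression (((10 ⊗ -1) ⊕ (2 ⊗ 5)) ⊗ ((4 ⊗ -3) ⊗ (1 ⊗ 7))) gives 16.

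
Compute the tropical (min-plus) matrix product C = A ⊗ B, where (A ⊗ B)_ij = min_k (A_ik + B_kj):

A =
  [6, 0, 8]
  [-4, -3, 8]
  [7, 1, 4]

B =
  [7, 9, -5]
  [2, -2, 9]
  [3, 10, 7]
A ⊗ B =
  [2, -2, 1]
  [-1, -5, -9]
  [3, -1, 2]

Apply the min-plus product entry-by-entry:
  C[0][0] = min over k of (A[0][0] + B[0][0] = 6 + 7 = 13, A[0][1] + B[1][0] = 0 + 2 = 2, A[0][2] + B[2][0] = 8 + 3 = 11) = 2 (attained at k = 1)
  C[0][1] = min over k of (A[0][0] + B[0][1] = 6 + 9 = 15, A[0][1] + B[1][1] = 0 + -2 = -2, A[0][2] + B[2][1] = 8 + 10 = 18) = -2 (attained at k = 1)
  C[0][2] = min over k of (A[0][0] + B[0][2] = 6 + -5 = 1, A[0][1] + B[1][2] = 0 + 9 = 9, A[0][2] + B[2][2] = 8 + 7 = 15) = 1 (attained at k = 0)
  C[1][0] = min over k of (A[1][0] + B[0][0] = -4 + 7 = 3, A[1][1] + B[1][0] = -3 + 2 = -1, A[1][2] + B[2][0] = 8 + 3 = 11) = -1 (attained at k = 1)
  C[1][1] = min over k of (A[1][0] + B[0][1] = -4 + 9 = 5, A[1][1] + B[1][1] = -3 + -2 = -5, A[1][2] + B[2][1] = 8 + 10 = 18) = -5 (attained at k = 1)
  C[1][2] = min over k of (A[1][0] + B[0][2] = -4 + -5 = -9, A[1][1] + B[1][2] = -3 + 9 = 6, A[1][2] + B[2][2] = 8 + 7 = 15) = -9 (attained at k = 0)
  C[2][0] = min over k of (A[2][0] + B[0][0] = 7 + 7 = 14, A[2][1] + B[1][0] = 1 + 2 = 3, A[2][2] + B[2][0] = 4 + 3 = 7) = 3 (attained at k = 1)
  C[2][1] = min over k of (A[2][0] + B[0][1] = 7 + 9 = 16, A[2][1] + B[1][1] = 1 + -2 = -1, A[2][2] + B[2][1] = 4 + 10 = 14) = -1 (attained at k = 1)
  C[2][2] = min over k of (A[2][0] + B[0][2] = 7 + -5 = 2, A[2][1] + B[1][2] = 1 + 9 = 10, A[2][2] + B[2][2] = 4 + 7 = 11) = 2 (attained at k = 0)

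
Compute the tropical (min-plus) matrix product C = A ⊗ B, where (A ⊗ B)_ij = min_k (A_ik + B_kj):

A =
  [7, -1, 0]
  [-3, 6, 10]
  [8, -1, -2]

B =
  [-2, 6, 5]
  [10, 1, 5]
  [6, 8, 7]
A ⊗ B =
  [5, 0, 4]
  [-5, 3, 2]
  [4, 0, 4]

Apply the min-plus product entry-by-entry:
  C[0][0] = min over k of (A[0][0] + B[0][0] = 7 + -2 = 5, A[0][1] + B[1][0] = -1 + 10 = 9, A[0][2] + B[2][0] = 0 + 6 = 6) = 5 (attained at k = 0)
  C[0][1] = min over k of (A[0][0] + B[0][1] = 7 + 6 = 13, A[0][1] + B[1][1] = -1 + 1 = 0, A[0][2] + B[2][1] = 0 + 8 = 8) = 0 (attained at k = 1)
  C[0][2] = min over k of (A[0][0] + B[0][2] = 7 + 5 = 12, A[0][1] + B[1][2] = -1 + 5 = 4, A[0][2] + B[2][2] = 0 + 7 = 7) = 4 (attained at k = 1)
  C[1][0] = min over k of (A[1][0] + B[0][0] = -3 + -2 = -5, A[1][1] + B[1][0] = 6 + 10 = 16, A[1][2] + B[2][0] = 10 + 6 = 16) = -5 (attained at k = 0)
  C[1][1] = min over k of (A[1][0] + B[0][1] = -3 + 6 = 3, A[1][1] + B[1][1] = 6 + 1 = 7, A[1][2] + B[2][1] = 10 + 8 = 18) = 3 (attained at k = 0)
  C[1][2] = min over k of (A[1][0] + B[0][2] = -3 + 5 = 2, A[1][1] + B[1][2] = 6 + 5 = 11, A[1][2] + B[2][2] = 10 + 7 = 17) = 2 (attained at k = 0)
  C[2][0] = min over k of (A[2][0] + B[0][0] = 8 + -2 = 6, A[2][1] + B[1][0] = -1 + 10 = 9, A[2][2] + B[2][0] = -2 + 6 = 4) = 4 (attained at k = 2)
  C[2][1] = min over k of (A[2][0] + B[0][1] = 8 + 6 = 14, A[2][1] + B[1][1] = -1 + 1 = 0, A[2][2] + B[2][1] = -2 + 8 = 6) = 0 (attained at k = 1)
  C[2][2] = min over k of (A[2][0] + B[0][2] = 8 + 5 = 13, A[2][1] + B[1][2] = -1 + 5 = 4, A[2][2] + B[2][2] = -2 + 7 = 5) = 4 (attained at k = 1)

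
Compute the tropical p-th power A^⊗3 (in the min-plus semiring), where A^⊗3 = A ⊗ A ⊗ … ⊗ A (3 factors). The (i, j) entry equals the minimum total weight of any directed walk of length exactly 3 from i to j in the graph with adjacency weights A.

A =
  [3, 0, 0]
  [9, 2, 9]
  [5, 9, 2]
A^⊗3 =
  [7, 4, 4]
  [13, 6, 11]
  [9, 7, 6]

Each entry (A^⊗3)_ij equals the minimum over all length-3 walks i = v_0 → v_1 → … → v_3 = j of Σ_t A[v_t][v_{t+1}]. For example, for (i, j) = (0, 2) we minimise over 9 possible intermediate vertex sequences; the minimum is 4, attained along the walk 0 → 2 → 2 → 2.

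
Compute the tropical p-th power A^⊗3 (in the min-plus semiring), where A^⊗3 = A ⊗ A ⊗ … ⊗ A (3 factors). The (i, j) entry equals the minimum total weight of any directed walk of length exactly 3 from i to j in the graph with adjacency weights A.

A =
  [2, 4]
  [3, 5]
A^⊗3 =
  [6, 8]
  [7, 9]

Each entry (A^⊗3)_ij equals the minimum over all length-3 walks i = v_0 → v_1 → … → v_3 = j of Σ_t A[v_t][v_{t+1}]. For example, for (i, j) = (0, 1) we minimise over 4 possible intermediate vertex sequences; the minimum is 8, attained along the walk 0 → 0 → 0 → 1.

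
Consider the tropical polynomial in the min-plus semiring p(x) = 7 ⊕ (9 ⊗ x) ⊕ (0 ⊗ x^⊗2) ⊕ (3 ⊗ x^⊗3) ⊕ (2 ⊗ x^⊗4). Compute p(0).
p(0) = 0

A tropical monomial a ⊗ x^⊗i evaluates to a + i · x. Evaluating each term at x = 0:
  Term 0 contributes 7 + 0 · 0 = 7
  Term 1 contributes 9 + 1 · 0 = 9
  Term 2 contributes 0 + 2 · 0 = 0
  Term 3 contributes 3 + 3 · 0 = 3
  Term 4 contributes 2 + 4 · 0 = 2
p(0) = ⊕ of these = min[7, 9, 0, 3, 2] = 0.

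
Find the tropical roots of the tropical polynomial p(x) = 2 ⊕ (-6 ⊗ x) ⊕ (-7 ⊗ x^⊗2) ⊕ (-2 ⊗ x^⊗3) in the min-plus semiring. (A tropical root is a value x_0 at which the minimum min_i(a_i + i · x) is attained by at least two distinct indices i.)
Roots: {-5, 1, 8}

Each tropical root is a break point of the lower envelope of the lines y = a_i + i · x (there are 4 lines, with slopes 0, 1, ..., 3). Only the lines that attain the minimum somewhere contribute to roots; other lines are dominated. Here the surviving (envelope) indices are i = 3, i = 2, i = 1, i = 0.
Intersections between consecutive envelope lines give the roots: for adjacent envelope indices i < j the intersection is x = (a_i − a_j) / (j − i). Reading off the sorted break points: {-5, 1, 8}.
Verification: at each break x_0, at least two indices attain the minimum of min_i(a_i + i · x_0).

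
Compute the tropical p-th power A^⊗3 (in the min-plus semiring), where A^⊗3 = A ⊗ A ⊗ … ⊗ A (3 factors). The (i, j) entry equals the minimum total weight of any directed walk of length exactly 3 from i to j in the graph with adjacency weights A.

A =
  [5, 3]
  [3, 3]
A^⊗3 =
  [9, 9]
  [9, 9]

Each entry (A^⊗3)_ij equals the minimum over all length-3 walks i = v_0 → v_1 → … → v_3 = j of Σ_t A[v_t][v_{t+1}]. For example, for (i, j) = (0, 1) we minimise over 4 possible intermediate vertex sequences; the minimum is 9, attained along the walk 0 → 1 → 0 → 1.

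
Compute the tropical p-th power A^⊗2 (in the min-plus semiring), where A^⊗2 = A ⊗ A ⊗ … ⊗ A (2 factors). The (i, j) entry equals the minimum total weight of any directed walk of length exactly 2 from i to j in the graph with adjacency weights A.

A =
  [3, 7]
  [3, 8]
A^⊗2 =
  [6, 10]
  [6, 10]

Each entry (A^⊗2)_ij equals the minimum over all length-2 walks i = v_0 → v_1 → … → v_2 = j of Σ_t A[v_t][v_{t+1}]. For example, for (i, j) = (0, 1) we minimise over 2 possible intermediate vertex sequences; the minimum is 10, attained along the walk 0 → 0 → 1.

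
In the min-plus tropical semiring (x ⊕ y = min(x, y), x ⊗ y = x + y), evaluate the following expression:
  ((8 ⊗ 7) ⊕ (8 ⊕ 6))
((8 ⊗ 7) ⊕ (8 ⊕ 6)) = 6

Expand innermost to outermost. Recall ⊕ takes the minimum of its arguments and ⊗ takes their sum. Working out the expression ((8 ⊗ 7) ⊕ (8 ⊕ 6)) gives 6.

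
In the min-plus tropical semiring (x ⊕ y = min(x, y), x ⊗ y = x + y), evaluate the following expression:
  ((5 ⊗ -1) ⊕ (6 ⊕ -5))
((5 ⊗ -1) ⊕ (6 ⊕ -5)) = -5

Expand innermost to outermost. Recall ⊕ takes the minimum of its arguments and ⊗ takes their sum. Working out the expression ((5 ⊗ -1) ⊕ (6 ⊕ -5)) gives -5.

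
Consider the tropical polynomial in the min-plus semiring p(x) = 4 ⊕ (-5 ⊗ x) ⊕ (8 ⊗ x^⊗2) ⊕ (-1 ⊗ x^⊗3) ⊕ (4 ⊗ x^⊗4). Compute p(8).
p(8) = 3

A tropical monomial a ⊗ x^⊗i evaluates to a + i · x. Evaluating each term at x = 8:
  Term 0 contributes 4 + 0 · 8 = 4
  Term 1 contributes -5 + 1 · 8 = 3
  Term 2 contributes 8 + 2 · 8 = 24
  Term 3 contributes -1 + 3 · 8 = 23
  Term 4 contributes 4 + 4 · 8 = 36
p(8) = ⊕ of these = min[4, 3, 24, 23, 36] = 3.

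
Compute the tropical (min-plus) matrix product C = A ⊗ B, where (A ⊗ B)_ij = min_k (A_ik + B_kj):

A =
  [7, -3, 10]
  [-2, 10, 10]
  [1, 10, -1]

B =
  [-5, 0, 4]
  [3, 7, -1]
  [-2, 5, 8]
A ⊗ B =
  [0, 4, -4]
  [-7, -2, 2]
  [-4, 1, 5]

Apply the min-plus product entry-by-entry:
  C[0][0] = min over k of (A[0][0] + B[0][0] = 7 + -5 = 2, A[0][1] + B[1][0] = -3 + 3 = 0, A[0][2] + B[2][0] = 10 + -2 = 8) = 0 (attained at k = 1)
  C[0][1] = min over k of (A[0][0] + B[0][1] = 7 + 0 = 7, A[0][1] + B[1][1] = -3 + 7 = 4, A[0][2] + B[2][1] = 10 + 5 = 15) = 4 (attained at k = 1)
  C[0][2] = min over k of (A[0][0] + B[0][2] = 7 + 4 = 11, A[0][1] + B[1][2] = -3 + -1 = -4, A[0][2] + B[2][2] = 10 + 8 = 18) = -4 (attained at k = 1)
  C[1][0] = min over k of (A[1][0] + B[0][0] = -2 + -5 = -7, A[1][1] + B[1][0] = 10 + 3 = 13, A[1][2] + B[2][0] = 10 + -2 = 8) = -7 (attained at k = 0)
  C[1][1] = min over k of (A[1][0] + B[0][1] = -2 + 0 = -2, A[1][1] + B[1][1] = 10 + 7 = 17, A[1][2] + B[2][1] = 10 + 5 = 15) = -2 (attained at k = 0)
  C[1][2] = min over k of (A[1][0] + B[0][2] = -2 + 4 = 2, A[1][1] + B[1][2] = 10 + -1 = 9, A[1][2] + B[2][2] = 10 + 8 = 18) = 2 (attained at k = 0)
  C[2][0] = min over k of (A[2][0] + B[0][0] = 1 + -5 = -4, A[2][1] + B[1][0] = 10 + 3 = 13, A[2][2] + B[2][0] = -1 + -2 = -3) = -4 (attained at k = 0)
  C[2][1] = min over k of (A[2][0] + B[0][1] = 1 + 0 = 1, A[2][1] + B[1][1] = 10 + 7 = 17, A[2][2] + B[2][1] = -1 + 5 = 4) = 1 (attained at k = 0)
  C[2][2] = min over k of (A[2][0] + B[0][2] = 1 + 4 = 5, A[2][1] + B[1][2] = 10 + -1 = 9, A[2][2] + B[2][2] = -1 + 8 = 7) = 5 (attained at k = 0)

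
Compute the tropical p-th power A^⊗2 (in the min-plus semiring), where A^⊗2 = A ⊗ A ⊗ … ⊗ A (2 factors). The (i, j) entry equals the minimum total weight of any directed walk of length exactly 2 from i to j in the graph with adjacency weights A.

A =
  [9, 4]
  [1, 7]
A^⊗2 =
  [5, 11]
  [8, 5]

Each entry (A^⊗2)_ij equals the minimum over all length-2 walks i = v_0 → v_1 → … → v_2 = j of Σ_t A[v_t][v_{t+1}]. For example, for (i, j) = (0, 1) we minimise over 2 possible intermediate vertex sequences; the minimum is 11, attained along the walk 0 → 1 → 1.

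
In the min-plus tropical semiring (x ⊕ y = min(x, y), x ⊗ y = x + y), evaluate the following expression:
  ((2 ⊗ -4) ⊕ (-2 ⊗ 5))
((2 ⊗ -4) ⊕ (-2 ⊗ 5)) = -2

Expand innermost to outermost. Recall ⊕ takes the minimum of its arguments and ⊗ takes their sum. Working out the expression ((2 ⊗ -4) ⊕ (-2 ⊗ 5)) gives -2.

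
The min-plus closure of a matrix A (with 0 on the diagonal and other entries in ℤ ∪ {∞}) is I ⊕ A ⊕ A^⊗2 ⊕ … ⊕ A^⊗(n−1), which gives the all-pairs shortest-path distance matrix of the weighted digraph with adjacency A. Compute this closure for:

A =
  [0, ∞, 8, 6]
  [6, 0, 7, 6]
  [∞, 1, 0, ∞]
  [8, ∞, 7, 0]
Closure =
  [0, 9, 8, 6]
  [6, 0, 7, 6]
  [7, 1, 0, 7]
  [8, 8, 7, 0]

This is the Floyd-Warshall all-pairs shortest-path computation. For each intermediate vertex k = 0, 1, …, 3, update dist[i][j] ← min(dist[i][j], dist[i][k] + dist[k][j]). The final matrix gives, for each (i, j), the minimum total weight of any directed path from i to j (possibly empty when i = j).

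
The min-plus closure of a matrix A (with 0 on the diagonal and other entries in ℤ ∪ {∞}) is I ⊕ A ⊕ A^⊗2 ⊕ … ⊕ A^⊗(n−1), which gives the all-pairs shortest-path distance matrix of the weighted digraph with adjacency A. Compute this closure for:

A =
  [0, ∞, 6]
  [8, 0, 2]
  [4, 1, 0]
Closure =
  [0, 7, 6]
  [6, 0, 2]
  [4, 1, 0]

This is the Floyd-Warshall all-pairs shortest-path computation. For each intermediate vertex k = 0, 1, …, 2, update dist[i][j] ← min(dist[i][j], dist[i][k] + dist[k][j]). The final matrix gives, for each (i, j), the minimum total weight of any directed path from i to j (possibly empty when i = j).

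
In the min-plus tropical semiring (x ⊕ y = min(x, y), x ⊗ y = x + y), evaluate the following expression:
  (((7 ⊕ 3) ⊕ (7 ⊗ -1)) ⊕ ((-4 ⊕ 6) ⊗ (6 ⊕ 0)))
(((7 ⊕ 3) ⊕ (7 ⊗ -1)) ⊕ ((-4 ⊕ 6) ⊗ (6 ⊕ 0))) = -4

Expand innermost to outermost. Recall ⊕ takes the minimum of its arguments and ⊗ takes their sum. Working out the expression (((7 ⊕ 3) ⊕ (7 ⊗ -1)) ⊕ ((-4 ⊕ 6) ⊗ (6 ⊕ 0))) gives -4.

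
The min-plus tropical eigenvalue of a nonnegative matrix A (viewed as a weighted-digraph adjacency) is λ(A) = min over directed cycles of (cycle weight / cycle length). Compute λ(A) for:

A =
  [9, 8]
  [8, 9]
λ(A) = 8

Enumerate directed cycles and compute their means (weight / length). Sample:
  cycle 0 → 0: weight = 9, length = 1, mean = 9/1 ≈ 9.000
  cycle 1 → 1: weight = 9, length = 1, mean = 9/1 ≈ 9.000
  cycle 0 → 1 → 0: weight = 16, length = 2, mean = 16/2 ≈ 8.000
  cycle 1 → 0 → 1: weight = 16, length = 2, mean = 16/2 ≈ 8.000
Minimum mean = 8.000, attained e.g. along the cycle 0 → 1 → 0 with weight 16 and length 2. So λ(A) = 16/2 = 8.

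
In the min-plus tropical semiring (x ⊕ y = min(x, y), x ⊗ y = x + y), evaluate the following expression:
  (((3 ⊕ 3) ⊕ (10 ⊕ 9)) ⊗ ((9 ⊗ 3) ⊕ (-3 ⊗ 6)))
(((3 ⊕ 3) ⊕ (10 ⊕ 9)) ⊗ ((9 ⊗ 3) ⊕ (-3 ⊗ 6))) = 6

Expand innermost to outermost. Recall ⊕ takes the minimum of its arguments and ⊗ takes their sum. Working out the expression (((3 ⊕ 3) ⊕ (10 ⊕ 9)) ⊗ ((9 ⊗ 3) ⊕ (-3 ⊗ 6))) gives 6.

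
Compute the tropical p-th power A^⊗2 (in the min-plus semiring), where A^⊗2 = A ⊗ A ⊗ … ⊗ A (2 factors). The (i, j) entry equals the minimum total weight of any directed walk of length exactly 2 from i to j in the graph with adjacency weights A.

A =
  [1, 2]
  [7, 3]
A^⊗2 =
  [2, 3]
  [8, 6]

Each entry (A^⊗2)_ij equals the minimum over all length-2 walks i = v_0 → v_1 → … → v_2 = j of Σ_t A[v_t][v_{t+1}]. For example, for (i, j) = (0, 1) we minimise over 2 possible intermediate vertex sequences; the minimum is 3, attained along the walk 0 → 0 → 1.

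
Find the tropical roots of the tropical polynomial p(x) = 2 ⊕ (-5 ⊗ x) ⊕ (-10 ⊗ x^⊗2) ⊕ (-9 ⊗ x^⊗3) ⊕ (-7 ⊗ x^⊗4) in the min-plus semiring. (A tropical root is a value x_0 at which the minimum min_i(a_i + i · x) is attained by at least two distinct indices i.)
Roots: {-2, -1, 5, 7}

Each tropical root is a break point of the lower envelope of the lines y = a_i + i · x (there are 5 lines, with slopes 0, 1, ..., 4). Only the lines that attain the minimum somewhere contribute to roots; other lines are dominated. Here the surviving (envelope) indices are i = 4, i = 3, i = 2, i = 1, i = 0.
Intersections between consecutive envelope lines give the roots: for adjacent envelope indices i < j the intersection is x = (a_i − a_j) / (j − i). Reading off the sorted break points: {-2, -1, 5, 7}.
Verification: at each break x_0, at least two indices attain the minimum of min_i(a_i + i · x_0).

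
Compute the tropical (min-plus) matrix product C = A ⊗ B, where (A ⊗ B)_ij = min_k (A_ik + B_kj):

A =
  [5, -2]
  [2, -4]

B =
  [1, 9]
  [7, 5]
A ⊗ B =
  [5, 3]
  [3, 1]

Apply the min-plus product entry-by-entry:
  C[0][0] = min over k of (A[0][0] + B[0][0] = 5 + 1 = 6, A[0][1] + B[1][0] = -2 + 7 = 5) = 5 (attained at k = 1)
  C[0][1] = min over k of (A[0][0] + B[0][1] = 5 + 9 = 14, A[0][1] + B[1][1] = -2 + 5 = 3) = 3 (attained at k = 1)
  C[1][0] = min over k of (A[1][0] + B[0][0] = 2 + 1 = 3, A[1][1] + B[1][0] = -4 + 7 = 3) = 3 (attained at k = 0)
  C[1][1] = min over k of (A[1][0] + B[0][1] = 2 + 9 = 11, A[1][1] + B[1][1] = -4 + 5 = 1) = 1 (attained at k = 1)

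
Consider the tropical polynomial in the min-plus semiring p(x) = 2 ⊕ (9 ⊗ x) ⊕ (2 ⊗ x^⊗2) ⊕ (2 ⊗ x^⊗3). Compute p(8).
p(8) = 2

A tropical monomial a ⊗ x^⊗i evaluates to a + i · x. Evaluating each term at x = 8:
  Term 0 contributes 2 + 0 · 8 = 2
  Term 1 contributes 9 + 1 · 8 = 17
  Term 2 contributes 2 + 2 · 8 = 18
  Term 3 contributes 2 + 3 · 8 = 26
p(8) = ⊕ of these = min[2, 17, 18, 26] = 2.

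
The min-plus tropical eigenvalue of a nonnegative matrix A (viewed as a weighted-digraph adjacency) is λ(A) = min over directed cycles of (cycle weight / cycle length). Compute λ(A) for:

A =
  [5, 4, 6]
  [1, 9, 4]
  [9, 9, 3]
λ(A) = 5/2

Enumerate directed cycles and compute their means (weight / length). Sample:
  cycle 0 → 0: weight = 5, length = 1, mean = 5/1 ≈ 5.000
  cycle 1 → 1: weight = 9, length = 1, mean = 9/1 ≈ 9.000
  cycle 2 → 2: weight = 3, length = 1, mean = 3/1 ≈ 3.000
  cycle 0 → 1 → 0: weight = 5, length = 2, mean = 5/2 ≈ 2.500
  cycle 0 → 2 → 0: weight = 15, length = 2, mean = 15/2 ≈ 7.500
  cycle 1 → 0 → 1: weight = 5, length = 2, mean = 5/2 ≈ 2.500
Minimum mean = 2.500, attained e.g. along the cycle 0 → 1 → 0 with weight 5 and length 2. So λ(A) = 5/2 = 5/2.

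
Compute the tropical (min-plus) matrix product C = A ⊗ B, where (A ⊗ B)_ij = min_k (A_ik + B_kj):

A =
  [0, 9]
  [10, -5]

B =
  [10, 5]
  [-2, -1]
A ⊗ B =
  [7, 5]
  [-7, -6]

Apply the min-plus product entry-by-entry:
  C[0][0] = min over k of (A[0][0] + B[0][0] = 0 + 10 = 10, A[0][1] + B[1][0] = 9 + -2 = 7) = 7 (attained at k = 1)
  C[0][1] = min over k of (A[0][0] + B[0][1] = 0 + 5 = 5, A[0][1] + B[1][1] = 9 + -1 = 8) = 5 (attained at k = 0)
  C[1][0] = min over k of (A[1][0] + B[0][0] = 10 + 10 = 20, A[1][1] + B[1][0] = -5 + -2 = -7) = -7 (attained at k = 1)
  C[1][1] = min over k of (A[1][0] + B[0][1] = 10 + 5 = 15, A[1][1] + B[1][1] = -5 + -1 = -6) = -6 (attained at k = 1)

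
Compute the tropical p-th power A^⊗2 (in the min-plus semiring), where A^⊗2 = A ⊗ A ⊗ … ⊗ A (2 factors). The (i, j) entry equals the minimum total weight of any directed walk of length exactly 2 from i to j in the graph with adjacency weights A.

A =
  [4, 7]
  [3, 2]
A^⊗2 =
  [8, 9]
  [5, 4]

Each entry (A^⊗2)_ij equals the minimum over all length-2 walks i = v_0 → v_1 → … → v_2 = j of Σ_t A[v_t][v_{t+1}]. For example, for (i, j) = (0, 1) we minimise over 2 possible intermediate vertex sequences; the minimum is 9, attained along the walk 0 → 1 → 1.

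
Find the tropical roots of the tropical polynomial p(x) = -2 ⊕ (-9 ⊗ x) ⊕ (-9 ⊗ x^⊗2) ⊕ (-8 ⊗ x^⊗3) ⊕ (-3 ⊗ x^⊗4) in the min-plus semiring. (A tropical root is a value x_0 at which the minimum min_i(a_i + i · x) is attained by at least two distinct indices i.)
Roots: {-5, -1, 0, 7}

Each tropical root is a break point of the lower envelope of the lines y = a_i + i · x (there are 5 lines, with slopes 0, 1, ..., 4). Only the lines that attain the minimum somewhere contribute to roots; other lines are dominated. Here the surviving (envelope) indices are i = 4, i = 3, i = 2, i = 1, i = 0.
Intersections between consecutive envelope lines give the roots: for adjacent envelope indices i < j the intersection is x = (a_i − a_j) / (j − i). Reading off the sorted break points: {-5, -1, 0, 7}.
Verification: at each break x_0, at least two indices attain the minimum of min_i(a_i + i · x_0).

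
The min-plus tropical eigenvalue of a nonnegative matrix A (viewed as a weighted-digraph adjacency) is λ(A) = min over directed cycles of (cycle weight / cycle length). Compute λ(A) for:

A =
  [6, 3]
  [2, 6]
λ(A) = 5/2

Enumerate directed cycles and compute their means (weight / length). Sample:
  cycle 0 → 0: weight = 6, length = 1, mean = 6/1 ≈ 6.000
  cycle 1 → 1: weight = 6, length = 1, mean = 6/1 ≈ 6.000
  cycle 0 → 1 → 0: weight = 5, length = 2, mean = 5/2 ≈ 2.500
  cycle 1 → 0 → 1: weight = 5, length = 2, mean = 5/2 ≈ 2.500
Minimum mean = 2.500, attained e.g. along the cycle 0 → 1 → 0 with weight 5 and length 2. So λ(A) = 5/2 = 5/2.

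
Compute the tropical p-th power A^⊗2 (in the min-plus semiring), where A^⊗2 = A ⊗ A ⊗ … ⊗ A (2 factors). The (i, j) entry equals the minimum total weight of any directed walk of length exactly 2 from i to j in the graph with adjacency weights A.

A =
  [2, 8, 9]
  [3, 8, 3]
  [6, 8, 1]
A^⊗2 =
  [4, 10, 10]
  [5, 11, 4]
  [7, 9, 2]

Each entry (A^⊗2)_ij equals the minimum over all length-2 walks i = v_0 → v_1 → … → v_2 = j of Σ_t A[v_t][v_{t+1}]. For example, for (i, j) = (0, 2) we minimise over 3 possible intermediate vertex sequences; the minimum is 10, attained along the walk 0 → 2 → 2.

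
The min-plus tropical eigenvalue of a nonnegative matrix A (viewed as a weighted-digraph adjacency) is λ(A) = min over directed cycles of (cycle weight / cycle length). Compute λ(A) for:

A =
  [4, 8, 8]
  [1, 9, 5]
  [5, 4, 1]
λ(A) = 1

Enumerate directed cycles and compute their means (weight / length). Sample:
  cycle 0 → 0: weight = 4, length = 1, mean = 4/1 ≈ 4.000
  cycle 1 → 1: weight = 9, length = 1, mean = 9/1 ≈ 9.000
  cycle 2 → 2: weight = 1, length = 1, mean = 1/1 ≈ 1.000
  cycle 0 → 1 → 0: weight = 9, length = 2, mean = 9/2 ≈ 4.500
  cycle 0 → 2 → 0: weight = 13, length = 2, mean = 13/2 ≈ 6.500
  cycle 1 → 0 → 1: weight = 9, length = 2, mean = 9/2 ≈ 4.500
Minimum mean = 1.000, attained e.g. along the cycle 2 → 2 with weight 1 and length 1. So λ(A) = 1/1 = 1.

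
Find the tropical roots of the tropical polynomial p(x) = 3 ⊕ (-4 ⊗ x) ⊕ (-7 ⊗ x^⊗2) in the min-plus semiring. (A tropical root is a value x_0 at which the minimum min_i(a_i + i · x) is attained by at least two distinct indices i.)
Roots: {3, 7}

Each tropical root is a break point of the lower envelope of the lines y = a_i + i · x (there are 3 lines, with slopes 0, 1, ..., 2). Only the lines that attain the minimum somewhere contribute to roots; other lines are dominated. Here the surviving (envelope) indices are i = 2, i = 1, i = 0.
Intersections between consecutive envelope lines give the roots: for adjacent envelope indices i < j the intersection is x = (a_i − a_j) / (j − i). Reading off the sorted break points: {3, 7}.
Verification: at each break x_0, at least two indices attain the minimum of min_i(a_i + i · x_0).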